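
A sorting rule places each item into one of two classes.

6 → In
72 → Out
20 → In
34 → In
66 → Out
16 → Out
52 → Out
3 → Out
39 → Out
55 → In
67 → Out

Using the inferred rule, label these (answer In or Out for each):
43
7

Out, Out

The rule appears to be: ≡ 6 (mod 7).
43 — 43 mod 7 = 1, hence Out. 7 — 7 mod 7 = 0, hence Out.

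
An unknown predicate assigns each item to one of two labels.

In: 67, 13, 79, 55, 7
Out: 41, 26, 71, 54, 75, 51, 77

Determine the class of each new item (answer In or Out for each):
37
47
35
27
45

In, Out, Out, Out, Out

A rule that fits every label: ≡ 1 (mod 3) — true of each 'In' example, false of each 'Out' one.
In: 37, since 37 mod 3 = 1. Out: 47, since 47 mod 3 = 2. Out: 35, since 35 mod 3 = 2. Out: 27, since 27 mod 3 = 0. Out: 45, since 45 mod 3 = 0.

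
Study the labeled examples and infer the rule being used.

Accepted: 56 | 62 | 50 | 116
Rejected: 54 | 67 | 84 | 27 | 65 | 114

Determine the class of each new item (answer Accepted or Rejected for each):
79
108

Rejected, Rejected

'Accepted' ⟺ ≡ 2 (mod 6).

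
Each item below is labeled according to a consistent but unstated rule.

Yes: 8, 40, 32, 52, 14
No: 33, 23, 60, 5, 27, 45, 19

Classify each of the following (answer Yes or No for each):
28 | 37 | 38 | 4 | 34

Yes, No, Yes, Yes, Yes

The pattern is that an item is 'Yes' exactly when: even AND at most 52.
28: 28 is even, 28 ≤ 52, has this property → Yes. 37: 37 is odd, 37 ≤ 52, fails the rule → No. 38: 38 is even, 38 ≤ 52, has this property → Yes. 4: 4 is even, 4 ≤ 52, has this property → Yes. 34: 34 is even, 34 ≤ 52, has this property → Yes.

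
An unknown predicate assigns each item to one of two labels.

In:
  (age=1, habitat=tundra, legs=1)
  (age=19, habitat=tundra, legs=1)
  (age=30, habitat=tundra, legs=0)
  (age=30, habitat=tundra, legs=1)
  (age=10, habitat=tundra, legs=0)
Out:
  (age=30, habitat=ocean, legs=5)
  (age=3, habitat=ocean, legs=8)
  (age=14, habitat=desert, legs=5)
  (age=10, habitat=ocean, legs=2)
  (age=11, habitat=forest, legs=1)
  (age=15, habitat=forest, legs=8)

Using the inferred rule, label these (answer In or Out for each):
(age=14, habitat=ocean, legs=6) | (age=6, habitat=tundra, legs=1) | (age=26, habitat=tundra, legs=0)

Out, In, In

Checking candidate rules against both groups, what survives is: habitat is tundra.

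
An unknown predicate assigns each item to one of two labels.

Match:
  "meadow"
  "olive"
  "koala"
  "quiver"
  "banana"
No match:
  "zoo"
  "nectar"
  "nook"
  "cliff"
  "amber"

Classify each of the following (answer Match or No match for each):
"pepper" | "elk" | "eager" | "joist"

No match, No match, Match, No match

The rule appears to be: has ≥ 3 vowels.
"pepper": 2 vowels — fails the rule, so No match.
"elk": 1 vowel — fails the rule, so No match.
"eager": 3 vowels — has this property, so Match.
"joist": 2 vowels — fails the rule, so No match.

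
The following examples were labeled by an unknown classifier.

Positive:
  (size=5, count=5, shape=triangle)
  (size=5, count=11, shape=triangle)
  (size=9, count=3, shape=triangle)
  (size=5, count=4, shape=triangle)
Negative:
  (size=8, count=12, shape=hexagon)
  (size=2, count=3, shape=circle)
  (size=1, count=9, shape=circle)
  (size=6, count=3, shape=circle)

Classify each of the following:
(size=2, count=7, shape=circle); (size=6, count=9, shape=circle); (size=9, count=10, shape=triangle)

Negative, Negative, Positive

The pattern is that an item is 'Positive' exactly when: shape is triangle.
Negative: (size=2, count=7, shape=circle), since shape is circle.
Negative: (size=6, count=9, shape=circle), since shape is circle.
Positive: (size=9, count=10, shape=triangle), since shape is triangle.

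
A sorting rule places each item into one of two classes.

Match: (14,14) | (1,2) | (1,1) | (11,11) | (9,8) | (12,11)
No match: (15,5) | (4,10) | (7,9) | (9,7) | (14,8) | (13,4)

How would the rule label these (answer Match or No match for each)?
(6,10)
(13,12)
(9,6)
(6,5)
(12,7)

No match, Match, No match, Match, No match

The common property of the 'Match' items is: |first − second| ≤ 1. No 'No match' item has it.
No match: (6,10), since |6−10| = 4. Match: (13,12), since |13−12| = 1. No match: (9,6), since |9−6| = 3. Match: (6,5), since |6−5| = 1. No match: (12,7), since |12−7| = 5.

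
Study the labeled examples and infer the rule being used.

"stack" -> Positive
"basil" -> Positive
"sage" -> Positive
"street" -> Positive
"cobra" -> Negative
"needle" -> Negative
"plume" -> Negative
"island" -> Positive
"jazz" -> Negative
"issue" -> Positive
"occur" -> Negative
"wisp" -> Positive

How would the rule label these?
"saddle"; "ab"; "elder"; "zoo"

The pattern is that an item is 'Positive' exactly when: contains 's'.
"saddle": has 's' — matches, so Positive.
"ab": no 's' — does not satisfy this, so Negative.
"elder": no 's' — does not satisfy this, so Negative.
"zoo": no 's' — does not satisfy this, so Negative.

Positive, Negative, Negative, Negative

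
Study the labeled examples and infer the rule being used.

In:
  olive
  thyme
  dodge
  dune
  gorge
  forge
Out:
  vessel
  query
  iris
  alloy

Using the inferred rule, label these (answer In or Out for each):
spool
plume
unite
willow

Out, In, In, Out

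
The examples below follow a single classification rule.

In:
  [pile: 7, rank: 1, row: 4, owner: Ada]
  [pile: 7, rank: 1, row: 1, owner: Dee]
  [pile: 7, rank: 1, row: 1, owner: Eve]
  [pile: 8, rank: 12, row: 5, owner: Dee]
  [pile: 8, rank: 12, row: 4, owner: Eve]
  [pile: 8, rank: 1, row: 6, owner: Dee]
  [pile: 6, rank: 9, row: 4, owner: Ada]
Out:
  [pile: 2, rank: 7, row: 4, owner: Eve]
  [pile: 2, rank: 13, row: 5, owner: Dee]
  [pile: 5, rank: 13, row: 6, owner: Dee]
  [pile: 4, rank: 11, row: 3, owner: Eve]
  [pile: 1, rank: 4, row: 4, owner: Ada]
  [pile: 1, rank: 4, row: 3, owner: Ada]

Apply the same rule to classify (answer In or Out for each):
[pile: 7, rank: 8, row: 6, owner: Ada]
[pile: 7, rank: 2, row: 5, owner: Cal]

The classifier is using: pile ≥ 6.
[pile: 7, rank: 8, row: 6, owner: Ada]: pile = 7, checks out → In. [pile: 7, rank: 2, row: 5, owner: Cal]: pile = 7, checks out → In.

In, In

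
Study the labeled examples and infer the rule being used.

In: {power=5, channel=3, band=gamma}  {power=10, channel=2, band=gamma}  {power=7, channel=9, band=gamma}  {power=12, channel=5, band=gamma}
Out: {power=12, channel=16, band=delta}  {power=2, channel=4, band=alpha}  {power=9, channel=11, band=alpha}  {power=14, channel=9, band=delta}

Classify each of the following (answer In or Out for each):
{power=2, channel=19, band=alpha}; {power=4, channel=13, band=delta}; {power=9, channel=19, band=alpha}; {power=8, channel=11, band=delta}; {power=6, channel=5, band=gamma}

Out, Out, Out, Out, In

The common property of the 'In' items is: band is gamma. No 'Out' item has it.
{power=2, channel=19, band=alpha}: band is alpha — does not pass, so Out. {power=4, channel=13, band=delta}: band is delta — does not pass, so Out. {power=9, channel=19, band=alpha}: band is alpha — does not pass, so Out. {power=8, channel=11, band=delta}: band is delta — does not pass, so Out. {power=6, channel=5, band=gamma}: band is gamma — qualifies, so In.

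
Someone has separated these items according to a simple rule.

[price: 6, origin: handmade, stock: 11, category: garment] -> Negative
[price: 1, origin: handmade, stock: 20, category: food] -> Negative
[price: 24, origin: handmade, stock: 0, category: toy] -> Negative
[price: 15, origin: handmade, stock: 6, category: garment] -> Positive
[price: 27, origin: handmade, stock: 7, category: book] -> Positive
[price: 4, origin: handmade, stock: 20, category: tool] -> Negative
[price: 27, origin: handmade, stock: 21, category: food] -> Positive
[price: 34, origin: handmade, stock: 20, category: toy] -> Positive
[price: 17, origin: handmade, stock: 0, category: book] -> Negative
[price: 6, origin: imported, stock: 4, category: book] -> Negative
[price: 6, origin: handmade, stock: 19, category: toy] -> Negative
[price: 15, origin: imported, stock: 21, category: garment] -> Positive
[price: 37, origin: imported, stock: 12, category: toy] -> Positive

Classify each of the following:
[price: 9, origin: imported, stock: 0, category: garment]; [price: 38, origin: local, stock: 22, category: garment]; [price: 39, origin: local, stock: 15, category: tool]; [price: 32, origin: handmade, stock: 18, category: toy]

The rule appears to be: stock ≥ 4 AND price ≥ 15.
[price: 9, origin: imported, stock: 0, category: garment] → stock = 0, price = 9 → Negative.
[price: 38, origin: local, stock: 22, category: garment] → stock = 22, price = 38 → Positive.
[price: 39, origin: local, stock: 15, category: tool] → stock = 15, price = 39 → Positive.
[price: 32, origin: handmade, stock: 18, category: toy] → stock = 18, price = 32 → Positive.

Negative, Positive, Positive, Positive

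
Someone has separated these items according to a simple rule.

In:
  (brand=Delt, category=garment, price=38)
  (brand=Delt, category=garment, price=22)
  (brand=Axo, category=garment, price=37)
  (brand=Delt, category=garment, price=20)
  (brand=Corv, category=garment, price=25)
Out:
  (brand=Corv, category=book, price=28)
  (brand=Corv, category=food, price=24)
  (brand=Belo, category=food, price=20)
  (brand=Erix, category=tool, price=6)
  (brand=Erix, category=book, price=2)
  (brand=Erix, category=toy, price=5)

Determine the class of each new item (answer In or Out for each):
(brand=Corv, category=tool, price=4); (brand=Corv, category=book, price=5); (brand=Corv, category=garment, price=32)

Out, Out, In

Every 'In' example satisfies: category is garment. None of the 'Out' examples do.
(brand=Corv, category=tool, price=4): Out (category is tool).
(brand=Corv, category=book, price=5): Out (category is book).
(brand=Corv, category=garment, price=32): In (category is garment).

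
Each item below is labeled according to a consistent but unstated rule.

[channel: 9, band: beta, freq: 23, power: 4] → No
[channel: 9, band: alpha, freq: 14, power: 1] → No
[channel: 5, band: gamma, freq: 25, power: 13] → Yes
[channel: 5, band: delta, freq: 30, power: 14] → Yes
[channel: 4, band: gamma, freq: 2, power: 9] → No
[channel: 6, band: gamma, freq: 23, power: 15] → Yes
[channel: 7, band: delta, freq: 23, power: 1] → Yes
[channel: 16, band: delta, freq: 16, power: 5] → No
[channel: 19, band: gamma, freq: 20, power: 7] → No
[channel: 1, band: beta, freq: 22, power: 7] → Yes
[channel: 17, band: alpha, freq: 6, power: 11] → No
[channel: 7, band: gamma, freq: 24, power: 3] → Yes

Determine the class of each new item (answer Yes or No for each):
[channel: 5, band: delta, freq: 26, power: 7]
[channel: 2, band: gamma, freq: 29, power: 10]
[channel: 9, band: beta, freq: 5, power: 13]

Yes, Yes, No

The simplest hypothesis consistent with all the labels is: channel ≤ 7 AND freq ≥ 6.
Yes: [channel: 5, band: delta, freq: 26, power: 7], since channel = 5, freq = 26. Yes: [channel: 2, band: gamma, freq: 29, power: 10], since channel = 2, freq = 29. No: [channel: 9, band: beta, freq: 5, power: 13], since channel = 9, freq = 5.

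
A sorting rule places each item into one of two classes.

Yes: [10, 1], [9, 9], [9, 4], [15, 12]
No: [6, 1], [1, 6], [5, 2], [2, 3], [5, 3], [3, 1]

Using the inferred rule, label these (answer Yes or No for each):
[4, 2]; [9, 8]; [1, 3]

No, Yes, No

The common property of the 'Yes' items is: sum ≥ 11. No 'No' item has it.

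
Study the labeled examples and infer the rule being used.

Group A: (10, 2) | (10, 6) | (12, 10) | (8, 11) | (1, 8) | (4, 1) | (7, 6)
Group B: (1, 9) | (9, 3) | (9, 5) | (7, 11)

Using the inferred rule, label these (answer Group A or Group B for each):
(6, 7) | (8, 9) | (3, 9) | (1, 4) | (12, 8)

The simplest hypothesis consistent with all the labels is: product is even.
(6, 7) → 6·7 = 42 → Group A. (8, 9) → 8·9 = 72 → Group A. (3, 9) → 3·9 = 27 → Group B. (1, 4) → 1·4 = 4 → Group A. (12, 8) → 12·8 = 96 → Group A.

Group A, Group A, Group B, Group A, Group A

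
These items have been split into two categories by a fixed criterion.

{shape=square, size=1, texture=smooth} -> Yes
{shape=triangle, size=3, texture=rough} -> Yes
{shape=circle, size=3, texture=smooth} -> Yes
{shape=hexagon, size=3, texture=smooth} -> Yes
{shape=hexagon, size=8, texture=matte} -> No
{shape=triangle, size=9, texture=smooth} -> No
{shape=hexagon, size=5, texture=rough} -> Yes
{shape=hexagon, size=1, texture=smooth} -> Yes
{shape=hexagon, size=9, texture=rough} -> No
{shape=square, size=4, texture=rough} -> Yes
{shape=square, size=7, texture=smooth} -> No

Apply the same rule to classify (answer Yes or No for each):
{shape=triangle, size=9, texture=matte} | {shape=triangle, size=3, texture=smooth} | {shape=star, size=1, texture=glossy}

No, Yes, Yes

The common property of the 'Yes' items is: size ≤ 5. No 'No' item has it.
No: {shape=triangle, size=9, texture=matte}, since size = 9.
Yes: {shape=triangle, size=3, texture=smooth}, since size = 3.
Yes: {shape=star, size=1, texture=glossy}, since size = 1.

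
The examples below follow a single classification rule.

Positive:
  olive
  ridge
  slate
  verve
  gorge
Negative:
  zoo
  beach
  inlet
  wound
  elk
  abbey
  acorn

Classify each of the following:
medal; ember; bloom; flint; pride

Negative, Negative, Negative, Negative, Positive

Rule: ends with 'e'. This holds for each 'Positive' example and fails for each 'Negative' one.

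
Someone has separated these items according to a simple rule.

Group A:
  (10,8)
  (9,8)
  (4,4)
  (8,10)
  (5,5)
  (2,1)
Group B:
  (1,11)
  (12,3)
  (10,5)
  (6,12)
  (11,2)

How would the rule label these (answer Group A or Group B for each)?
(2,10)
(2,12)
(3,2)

Group B, Group B, Group A

The simplest hypothesis consistent with all the labels is: |first − second| ≤ 2.
(2,10): Group B (|2−10| = 8).
(2,12): Group B (|2−12| = 10).
(3,2): Group A (|3−2| = 1).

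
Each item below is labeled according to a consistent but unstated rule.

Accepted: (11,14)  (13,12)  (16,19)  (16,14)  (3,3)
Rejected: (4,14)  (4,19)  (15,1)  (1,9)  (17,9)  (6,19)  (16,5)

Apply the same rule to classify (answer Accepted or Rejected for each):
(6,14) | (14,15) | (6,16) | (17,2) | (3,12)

Rule: |first − second| ≤ 3. This holds for each 'Accepted' example and fails for each 'Rejected' one.
(6,14) — |6−14| = 8, hence Rejected.
(14,15) — |14−15| = 1, hence Accepted.
(6,16) — |6−16| = 10, hence Rejected.
(17,2) — |17−2| = 15, hence Rejected.
(3,12) — |3−12| = 9, hence Rejected.

Rejected, Accepted, Rejected, Rejected, Rejected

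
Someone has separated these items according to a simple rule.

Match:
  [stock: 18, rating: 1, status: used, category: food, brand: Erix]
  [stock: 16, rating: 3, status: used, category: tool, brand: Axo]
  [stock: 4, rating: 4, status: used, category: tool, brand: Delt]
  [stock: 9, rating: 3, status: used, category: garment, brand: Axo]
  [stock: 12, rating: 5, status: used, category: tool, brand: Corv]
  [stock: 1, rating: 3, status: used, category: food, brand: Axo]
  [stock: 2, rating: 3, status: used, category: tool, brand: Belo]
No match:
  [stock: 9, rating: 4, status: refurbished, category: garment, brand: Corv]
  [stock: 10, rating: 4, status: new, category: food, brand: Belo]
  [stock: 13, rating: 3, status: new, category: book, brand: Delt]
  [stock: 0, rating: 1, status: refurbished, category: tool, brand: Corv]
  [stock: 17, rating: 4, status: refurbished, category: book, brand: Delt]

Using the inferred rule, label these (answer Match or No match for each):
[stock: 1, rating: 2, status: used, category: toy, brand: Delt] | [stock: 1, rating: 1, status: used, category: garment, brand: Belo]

Every 'Match' example satisfies: status is used. None of the 'No match' examples do.
[stock: 1, rating: 2, status: used, category: toy, brand: Delt]: status is used, matches → Match. [stock: 1, rating: 1, status: used, category: garment, brand: Belo]: status is used, matches → Match.

Match, Match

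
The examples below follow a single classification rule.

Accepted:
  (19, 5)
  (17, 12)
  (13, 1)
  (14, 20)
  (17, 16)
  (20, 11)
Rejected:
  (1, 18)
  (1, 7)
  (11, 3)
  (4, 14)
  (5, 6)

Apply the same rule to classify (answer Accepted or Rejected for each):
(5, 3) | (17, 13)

Rejected, Accepted

A rule that fits every label: first ≥ 12 — true of each 'Accepted' example, false of each 'Rejected' one.
(5, 3) — first 5, hence Rejected. (17, 13) — first 17, hence Accepted.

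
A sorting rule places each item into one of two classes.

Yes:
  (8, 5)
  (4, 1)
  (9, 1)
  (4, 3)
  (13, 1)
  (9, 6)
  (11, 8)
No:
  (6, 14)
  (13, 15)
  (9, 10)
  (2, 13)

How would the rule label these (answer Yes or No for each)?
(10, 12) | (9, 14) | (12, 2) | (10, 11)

No, No, Yes, No

Rule: first > second. This holds for each 'Yes' example and fails for each 'No' one.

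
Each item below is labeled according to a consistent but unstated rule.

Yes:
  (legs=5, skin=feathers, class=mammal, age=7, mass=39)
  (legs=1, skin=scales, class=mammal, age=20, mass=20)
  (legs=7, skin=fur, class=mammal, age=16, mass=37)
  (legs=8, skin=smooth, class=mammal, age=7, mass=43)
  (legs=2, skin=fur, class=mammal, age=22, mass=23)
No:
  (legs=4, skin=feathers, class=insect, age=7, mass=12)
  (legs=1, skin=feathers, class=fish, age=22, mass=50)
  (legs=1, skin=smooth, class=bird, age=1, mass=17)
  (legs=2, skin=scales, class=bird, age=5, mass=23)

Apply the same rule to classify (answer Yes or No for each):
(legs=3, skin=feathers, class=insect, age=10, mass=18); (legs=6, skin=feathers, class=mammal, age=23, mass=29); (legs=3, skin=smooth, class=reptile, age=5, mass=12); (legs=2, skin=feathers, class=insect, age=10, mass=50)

No, Yes, No, No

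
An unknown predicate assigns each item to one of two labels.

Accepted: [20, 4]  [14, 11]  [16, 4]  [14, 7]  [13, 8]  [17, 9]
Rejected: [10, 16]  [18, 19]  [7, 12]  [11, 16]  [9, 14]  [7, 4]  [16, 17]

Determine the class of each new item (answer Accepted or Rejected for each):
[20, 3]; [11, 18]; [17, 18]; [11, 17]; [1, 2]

Accepted, Rejected, Rejected, Rejected, Rejected

One predicate separates the groups cleanly: first > second AND sum ≥ 19.
[20, 3]: 20 > 3, 20+3 = 23, has this property → Accepted. [11, 18]: 11 < 18, 11+18 = 29, lacks this property → Rejected. [17, 18]: 17 < 18, 17+18 = 35, lacks this property → Rejected. [11, 17]: 11 < 17, 11+17 = 28, lacks this property → Rejected. [1, 2]: 1 < 2, 1+2 = 3, lacks this property → Rejected.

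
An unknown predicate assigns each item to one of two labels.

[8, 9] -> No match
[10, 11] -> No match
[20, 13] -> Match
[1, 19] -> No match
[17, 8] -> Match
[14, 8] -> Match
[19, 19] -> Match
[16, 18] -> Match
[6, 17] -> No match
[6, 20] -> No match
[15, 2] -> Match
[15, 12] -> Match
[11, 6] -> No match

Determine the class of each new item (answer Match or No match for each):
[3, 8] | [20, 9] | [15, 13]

The common property of the 'Match' items is: first ≥ 12. No 'No match' item has it.
No match: [3, 8], since first 3. Match: [20, 9], since first 20. Match: [15, 13], since first 15.

No match, Match, Match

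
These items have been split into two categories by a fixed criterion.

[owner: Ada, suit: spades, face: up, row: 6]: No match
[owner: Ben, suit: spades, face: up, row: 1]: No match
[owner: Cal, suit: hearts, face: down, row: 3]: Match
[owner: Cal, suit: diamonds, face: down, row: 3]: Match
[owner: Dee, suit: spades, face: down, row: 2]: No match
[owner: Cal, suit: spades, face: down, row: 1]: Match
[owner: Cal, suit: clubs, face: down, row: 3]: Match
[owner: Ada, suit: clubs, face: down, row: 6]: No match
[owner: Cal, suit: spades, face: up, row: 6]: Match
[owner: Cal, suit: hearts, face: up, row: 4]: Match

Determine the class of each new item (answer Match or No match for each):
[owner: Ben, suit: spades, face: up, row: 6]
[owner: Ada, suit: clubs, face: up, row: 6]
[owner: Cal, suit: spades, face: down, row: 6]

No match, No match, Match

The common property of the 'Match' items is: owner is Cal. No 'No match' item has it.
[owner: Ben, suit: spades, face: up, row: 6] → owner is Ben → No match. [owner: Ada, suit: clubs, face: up, row: 6] → owner is Ada → No match. [owner: Cal, suit: spades, face: down, row: 6] → owner is Cal → Match.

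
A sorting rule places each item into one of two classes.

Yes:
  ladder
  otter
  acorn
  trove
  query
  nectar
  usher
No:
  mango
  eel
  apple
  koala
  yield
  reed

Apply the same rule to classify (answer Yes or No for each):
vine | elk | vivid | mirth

No, No, No, Yes

Rule: length ≥ 5 AND contains 'r'. This holds for each 'Yes' example and fails for each 'No' one.
vine: length 4, no 'r', does not pass → No. elk: length 3, no 'r', does not pass → No. vivid: length 5, no 'r', does not pass → No. mirth: length 5, has 'r', meets the rule → Yes.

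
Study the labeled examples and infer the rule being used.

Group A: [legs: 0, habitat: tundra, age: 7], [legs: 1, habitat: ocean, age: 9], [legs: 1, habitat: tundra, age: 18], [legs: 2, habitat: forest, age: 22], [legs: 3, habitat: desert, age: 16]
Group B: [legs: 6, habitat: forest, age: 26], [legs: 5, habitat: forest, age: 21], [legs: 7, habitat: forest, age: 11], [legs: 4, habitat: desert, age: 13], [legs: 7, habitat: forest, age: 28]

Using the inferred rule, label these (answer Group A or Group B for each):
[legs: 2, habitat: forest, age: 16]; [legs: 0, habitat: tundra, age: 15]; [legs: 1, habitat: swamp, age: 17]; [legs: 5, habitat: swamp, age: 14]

Group A, Group A, Group A, Group B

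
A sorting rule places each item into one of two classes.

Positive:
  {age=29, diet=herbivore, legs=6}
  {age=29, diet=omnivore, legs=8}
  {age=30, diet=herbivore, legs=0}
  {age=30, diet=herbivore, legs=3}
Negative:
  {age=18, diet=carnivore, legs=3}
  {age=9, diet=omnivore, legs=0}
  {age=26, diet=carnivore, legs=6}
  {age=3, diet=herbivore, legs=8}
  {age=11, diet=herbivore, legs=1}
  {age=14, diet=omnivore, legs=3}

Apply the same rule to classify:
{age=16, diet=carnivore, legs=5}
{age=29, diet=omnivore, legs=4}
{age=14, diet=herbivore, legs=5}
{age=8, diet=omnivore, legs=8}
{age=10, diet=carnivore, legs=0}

The rule appears to be: age ≥ 29.
{age=16, diet=carnivore, legs=5}: age = 16 — does not fit, so Negative. {age=29, diet=omnivore, legs=4}: age = 29 — checks out, so Positive. {age=14, diet=herbivore, legs=5}: age = 14 — does not fit, so Negative. {age=8, diet=omnivore, legs=8}: age = 8 — does not fit, so Negative. {age=10, diet=carnivore, legs=0}: age = 10 — does not fit, so Negative.

Negative, Positive, Negative, Negative, Negative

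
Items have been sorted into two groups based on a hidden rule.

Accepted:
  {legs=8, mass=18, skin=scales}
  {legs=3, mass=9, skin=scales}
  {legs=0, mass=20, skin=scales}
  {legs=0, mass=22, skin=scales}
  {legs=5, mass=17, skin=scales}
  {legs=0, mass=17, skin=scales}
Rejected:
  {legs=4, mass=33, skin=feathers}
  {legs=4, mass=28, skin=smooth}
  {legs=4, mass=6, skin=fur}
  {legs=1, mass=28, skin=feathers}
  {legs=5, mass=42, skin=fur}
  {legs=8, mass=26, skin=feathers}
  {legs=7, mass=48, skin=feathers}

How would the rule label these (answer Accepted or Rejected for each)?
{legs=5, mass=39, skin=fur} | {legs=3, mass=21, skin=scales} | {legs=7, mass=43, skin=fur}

Rejected, Accepted, Rejected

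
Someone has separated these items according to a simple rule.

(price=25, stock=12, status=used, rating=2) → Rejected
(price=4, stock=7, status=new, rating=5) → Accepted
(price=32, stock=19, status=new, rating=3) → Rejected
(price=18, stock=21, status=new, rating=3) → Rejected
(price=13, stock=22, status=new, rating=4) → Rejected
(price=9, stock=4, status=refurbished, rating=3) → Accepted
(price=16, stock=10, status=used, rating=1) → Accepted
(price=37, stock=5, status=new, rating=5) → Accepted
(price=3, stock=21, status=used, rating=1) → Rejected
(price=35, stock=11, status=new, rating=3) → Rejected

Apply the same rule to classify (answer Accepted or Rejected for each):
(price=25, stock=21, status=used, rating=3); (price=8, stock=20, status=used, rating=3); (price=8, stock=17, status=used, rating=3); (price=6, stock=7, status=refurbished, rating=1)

One predicate separates the groups cleanly: stock ≤ 10.
Rejected: (price=25, stock=21, status=used, rating=3), since stock = 21. Rejected: (price=8, stock=20, status=used, rating=3), since stock = 20. Rejected: (price=8, stock=17, status=used, rating=3), since stock = 17. Accepted: (price=6, stock=7, status=refurbished, rating=1), since stock = 7.

Rejected, Rejected, Rejected, Accepted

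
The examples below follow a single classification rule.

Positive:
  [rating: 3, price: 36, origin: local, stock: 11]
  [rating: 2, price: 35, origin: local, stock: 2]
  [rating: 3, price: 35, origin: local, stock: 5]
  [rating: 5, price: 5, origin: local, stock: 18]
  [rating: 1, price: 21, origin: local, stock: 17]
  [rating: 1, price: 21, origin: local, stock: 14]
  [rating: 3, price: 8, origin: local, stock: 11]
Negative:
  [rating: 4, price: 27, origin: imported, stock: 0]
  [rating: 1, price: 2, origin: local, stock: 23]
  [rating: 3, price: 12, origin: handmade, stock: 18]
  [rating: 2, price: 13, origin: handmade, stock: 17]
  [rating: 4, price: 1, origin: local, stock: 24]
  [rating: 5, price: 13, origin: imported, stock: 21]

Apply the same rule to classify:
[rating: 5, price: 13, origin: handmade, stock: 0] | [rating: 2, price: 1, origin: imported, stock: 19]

'Positive' ⟺ origin is local AND price ≥ 5.

Negative, Negative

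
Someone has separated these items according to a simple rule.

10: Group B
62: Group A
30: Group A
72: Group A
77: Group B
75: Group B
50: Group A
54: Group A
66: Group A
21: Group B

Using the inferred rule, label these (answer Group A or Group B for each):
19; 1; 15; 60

Group B, Group B, Group B, Group A

The distinguishing property — even AND at least 21 — holds for all the 'Group A' cases and none of the 'Group B' cases.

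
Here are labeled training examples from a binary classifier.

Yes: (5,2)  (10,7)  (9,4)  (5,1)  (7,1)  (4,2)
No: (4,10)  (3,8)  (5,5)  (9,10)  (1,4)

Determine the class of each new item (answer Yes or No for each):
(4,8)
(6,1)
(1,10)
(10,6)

Rule: first > second. This holds for each 'Yes' example and fails for each 'No' one.
(4,8) — 4 < 8, hence No.
(6,1) — 6 > 1, hence Yes.
(1,10) — 1 < 10, hence No.
(10,6) — 10 > 6, hence Yes.

No, Yes, No, Yes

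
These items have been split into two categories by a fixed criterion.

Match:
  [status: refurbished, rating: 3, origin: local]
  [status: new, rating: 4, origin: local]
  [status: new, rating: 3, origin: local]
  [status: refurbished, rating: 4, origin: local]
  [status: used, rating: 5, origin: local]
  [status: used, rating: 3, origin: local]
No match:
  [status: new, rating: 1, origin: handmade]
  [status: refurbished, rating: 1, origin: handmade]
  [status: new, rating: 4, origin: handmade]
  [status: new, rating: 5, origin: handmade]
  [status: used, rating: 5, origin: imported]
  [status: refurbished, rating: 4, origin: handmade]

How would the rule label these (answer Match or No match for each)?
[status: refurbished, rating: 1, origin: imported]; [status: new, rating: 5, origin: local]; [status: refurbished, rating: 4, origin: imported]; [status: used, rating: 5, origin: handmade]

The distinguishing property — origin is local — holds for all the 'Match' cases and none of the 'No match' cases.
[status: refurbished, rating: 1, origin: imported]: origin is imported, does not fit → No match.
[status: new, rating: 5, origin: local]: origin is local, meets the rule → Match.
[status: refurbished, rating: 4, origin: imported]: origin is imported, does not fit → No match.
[status: used, rating: 5, origin: handmade]: origin is handmade, does not fit → No match.

No match, Match, No match, No match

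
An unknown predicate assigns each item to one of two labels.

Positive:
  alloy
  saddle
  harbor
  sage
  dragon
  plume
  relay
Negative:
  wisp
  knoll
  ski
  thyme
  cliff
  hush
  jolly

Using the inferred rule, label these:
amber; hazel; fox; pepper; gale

Positive, Positive, Negative, Positive, Positive

The classifier is using: has ≥ 2 vowels.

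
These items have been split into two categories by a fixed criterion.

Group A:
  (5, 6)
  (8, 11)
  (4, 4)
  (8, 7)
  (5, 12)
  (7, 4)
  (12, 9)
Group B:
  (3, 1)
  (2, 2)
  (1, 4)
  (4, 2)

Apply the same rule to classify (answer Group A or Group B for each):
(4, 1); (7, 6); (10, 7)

The distinguishing property — sum ≥ 8 — holds for all the 'Group A' cases and none of the 'Group B' cases.

Group B, Group A, Group A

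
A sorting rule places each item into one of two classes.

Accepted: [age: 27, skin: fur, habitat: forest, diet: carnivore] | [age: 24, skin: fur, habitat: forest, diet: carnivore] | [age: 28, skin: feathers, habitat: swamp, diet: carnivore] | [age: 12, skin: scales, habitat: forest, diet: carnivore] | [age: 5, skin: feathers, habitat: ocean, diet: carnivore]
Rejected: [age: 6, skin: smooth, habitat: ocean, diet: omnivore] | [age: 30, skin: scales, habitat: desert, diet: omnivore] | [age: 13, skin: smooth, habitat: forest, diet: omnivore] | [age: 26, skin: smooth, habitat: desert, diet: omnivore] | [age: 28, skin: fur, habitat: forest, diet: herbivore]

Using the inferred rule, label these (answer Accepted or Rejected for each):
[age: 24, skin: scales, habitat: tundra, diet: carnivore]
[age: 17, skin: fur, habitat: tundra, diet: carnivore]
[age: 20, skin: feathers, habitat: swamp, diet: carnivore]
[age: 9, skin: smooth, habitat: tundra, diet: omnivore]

Accepted, Accepted, Accepted, Rejected

The common property of the 'Accepted' items is: diet is carnivore. No 'Rejected' item has it.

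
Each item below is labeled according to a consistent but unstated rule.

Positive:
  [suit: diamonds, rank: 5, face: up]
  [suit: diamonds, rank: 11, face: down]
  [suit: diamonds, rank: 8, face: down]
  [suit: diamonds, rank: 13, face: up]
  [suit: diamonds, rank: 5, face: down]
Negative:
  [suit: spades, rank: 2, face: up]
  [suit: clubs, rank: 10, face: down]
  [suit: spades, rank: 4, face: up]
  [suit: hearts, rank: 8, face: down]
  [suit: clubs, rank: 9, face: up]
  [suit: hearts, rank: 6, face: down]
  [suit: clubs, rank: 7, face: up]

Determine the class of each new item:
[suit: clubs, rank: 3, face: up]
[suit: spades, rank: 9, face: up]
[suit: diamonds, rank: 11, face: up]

The simplest hypothesis consistent with all the labels is: suit is diamonds.
[suit: clubs, rank: 3, face: up]: suit is clubs — fails the rule, so Negative. [suit: spades, rank: 9, face: up]: suit is spades — fails the rule, so Negative. [suit: diamonds, rank: 11, face: up]: suit is diamonds — meets the rule, so Positive.

Negative, Negative, Positive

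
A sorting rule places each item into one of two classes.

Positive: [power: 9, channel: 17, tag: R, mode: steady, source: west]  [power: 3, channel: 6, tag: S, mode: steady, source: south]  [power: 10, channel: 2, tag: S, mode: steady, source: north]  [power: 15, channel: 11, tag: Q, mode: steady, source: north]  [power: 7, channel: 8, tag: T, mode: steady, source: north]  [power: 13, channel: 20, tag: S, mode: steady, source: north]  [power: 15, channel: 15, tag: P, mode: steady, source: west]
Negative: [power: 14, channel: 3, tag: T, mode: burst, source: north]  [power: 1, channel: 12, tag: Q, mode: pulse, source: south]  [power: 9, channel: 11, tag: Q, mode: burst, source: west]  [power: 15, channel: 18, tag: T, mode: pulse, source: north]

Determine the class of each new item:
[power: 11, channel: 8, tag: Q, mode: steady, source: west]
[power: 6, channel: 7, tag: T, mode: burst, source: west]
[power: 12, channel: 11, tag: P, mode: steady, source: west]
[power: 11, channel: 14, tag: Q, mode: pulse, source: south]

The rule appears to be: mode is steady.

Positive, Negative, Positive, Negative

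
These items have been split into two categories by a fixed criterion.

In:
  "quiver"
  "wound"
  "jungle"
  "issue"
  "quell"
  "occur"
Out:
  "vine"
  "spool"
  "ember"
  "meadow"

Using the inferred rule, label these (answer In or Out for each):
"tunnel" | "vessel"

In, Out

Checking candidate rules against both groups, what survives is: contains 'u'.
"tunnel" → has 'u' → In. "vessel" → no 'u' → Out.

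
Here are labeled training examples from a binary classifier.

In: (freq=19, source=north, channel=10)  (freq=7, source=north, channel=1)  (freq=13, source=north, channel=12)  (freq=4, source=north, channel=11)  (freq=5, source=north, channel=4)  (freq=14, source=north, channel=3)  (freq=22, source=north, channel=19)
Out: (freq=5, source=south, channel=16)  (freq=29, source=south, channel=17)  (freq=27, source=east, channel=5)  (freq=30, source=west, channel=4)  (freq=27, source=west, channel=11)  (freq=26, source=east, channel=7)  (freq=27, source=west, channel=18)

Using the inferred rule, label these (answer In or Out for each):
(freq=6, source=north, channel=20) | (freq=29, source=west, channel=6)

The common property of the 'In' items is: source is north. No 'Out' item has it.
(freq=6, source=north, channel=20) — source is north, hence In. (freq=29, source=west, channel=6) — source is west, hence Out.

In, Out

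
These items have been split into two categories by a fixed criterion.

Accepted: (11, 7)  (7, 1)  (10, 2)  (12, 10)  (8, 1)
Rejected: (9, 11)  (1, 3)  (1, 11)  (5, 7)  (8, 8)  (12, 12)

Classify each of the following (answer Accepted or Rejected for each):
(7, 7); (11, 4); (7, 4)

Rejected, Accepted, Accepted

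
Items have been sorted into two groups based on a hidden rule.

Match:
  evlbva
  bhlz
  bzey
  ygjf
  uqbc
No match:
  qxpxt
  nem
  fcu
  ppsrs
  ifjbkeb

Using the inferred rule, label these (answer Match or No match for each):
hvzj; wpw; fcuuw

Match, No match, No match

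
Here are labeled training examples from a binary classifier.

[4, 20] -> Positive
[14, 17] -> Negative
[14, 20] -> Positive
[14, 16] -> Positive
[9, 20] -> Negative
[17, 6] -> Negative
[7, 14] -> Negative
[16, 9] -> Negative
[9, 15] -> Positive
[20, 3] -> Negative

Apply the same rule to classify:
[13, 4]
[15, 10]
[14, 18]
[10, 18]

Negative, Negative, Positive, Positive

Looking at the examples, the only property every 'Positive' case has and every 'Negative' case lacks is: sum is even.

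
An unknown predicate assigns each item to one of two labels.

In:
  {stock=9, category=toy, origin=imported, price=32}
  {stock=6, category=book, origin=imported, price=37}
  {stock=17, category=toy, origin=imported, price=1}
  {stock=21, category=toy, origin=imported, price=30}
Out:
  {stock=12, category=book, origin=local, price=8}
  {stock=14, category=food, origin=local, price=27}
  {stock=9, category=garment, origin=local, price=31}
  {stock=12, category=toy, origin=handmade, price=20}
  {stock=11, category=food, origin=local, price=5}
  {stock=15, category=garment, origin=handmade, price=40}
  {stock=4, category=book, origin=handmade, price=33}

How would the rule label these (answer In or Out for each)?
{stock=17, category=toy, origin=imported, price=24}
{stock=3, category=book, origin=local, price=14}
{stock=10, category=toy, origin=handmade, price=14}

The simplest hypothesis consistent with all the labels is: origin is imported.

In, Out, Out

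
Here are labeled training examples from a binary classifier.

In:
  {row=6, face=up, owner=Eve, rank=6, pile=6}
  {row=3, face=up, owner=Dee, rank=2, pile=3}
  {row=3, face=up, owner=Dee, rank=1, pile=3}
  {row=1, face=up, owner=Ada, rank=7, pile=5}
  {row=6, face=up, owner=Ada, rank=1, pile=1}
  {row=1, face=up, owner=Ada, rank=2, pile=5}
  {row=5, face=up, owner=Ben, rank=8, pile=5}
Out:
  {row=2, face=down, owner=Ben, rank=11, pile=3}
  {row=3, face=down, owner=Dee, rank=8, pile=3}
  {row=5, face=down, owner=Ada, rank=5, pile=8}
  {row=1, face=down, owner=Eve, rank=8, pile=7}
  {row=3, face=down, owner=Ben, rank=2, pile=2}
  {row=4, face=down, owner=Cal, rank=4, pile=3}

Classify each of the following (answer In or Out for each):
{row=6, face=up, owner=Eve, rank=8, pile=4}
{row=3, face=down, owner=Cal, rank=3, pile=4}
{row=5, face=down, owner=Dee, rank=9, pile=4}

In, Out, Out

The rule appears to be: face is up.
{row=6, face=up, owner=Eve, rank=8, pile=4}: face is up, satisfies this → In.
{row=3, face=down, owner=Cal, rank=3, pile=4}: face is down, does not fit → Out.
{row=5, face=down, owner=Dee, rank=9, pile=4}: face is down, does not fit → Out.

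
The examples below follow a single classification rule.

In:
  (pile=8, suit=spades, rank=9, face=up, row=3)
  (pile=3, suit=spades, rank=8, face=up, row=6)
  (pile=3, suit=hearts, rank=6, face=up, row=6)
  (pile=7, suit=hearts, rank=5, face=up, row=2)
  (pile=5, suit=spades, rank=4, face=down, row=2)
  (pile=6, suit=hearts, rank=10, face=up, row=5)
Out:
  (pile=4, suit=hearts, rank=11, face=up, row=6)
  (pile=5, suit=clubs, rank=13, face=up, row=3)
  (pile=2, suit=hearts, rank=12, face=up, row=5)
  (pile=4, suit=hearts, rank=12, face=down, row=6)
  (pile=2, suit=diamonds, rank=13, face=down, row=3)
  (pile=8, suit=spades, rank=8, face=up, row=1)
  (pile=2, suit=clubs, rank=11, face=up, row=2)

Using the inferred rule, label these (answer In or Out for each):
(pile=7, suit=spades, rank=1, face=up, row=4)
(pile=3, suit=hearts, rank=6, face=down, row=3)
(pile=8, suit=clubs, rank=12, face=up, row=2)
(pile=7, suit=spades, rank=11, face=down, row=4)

In, In, Out, Out

The common property of the 'In' items is: rank ≤ 10 AND row ≥ 2. No 'Out' item has it.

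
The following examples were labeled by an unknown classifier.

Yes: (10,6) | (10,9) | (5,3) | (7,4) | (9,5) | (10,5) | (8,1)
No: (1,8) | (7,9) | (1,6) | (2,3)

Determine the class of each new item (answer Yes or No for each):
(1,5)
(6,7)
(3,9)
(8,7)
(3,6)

No, No, No, Yes, No

'Yes' ⟺ first > second.
No: (1,5), since 1 < 5.
No: (6,7), since 6 < 7.
No: (3,9), since 3 < 9.
Yes: (8,7), since 8 > 7.
No: (3,6), since 3 < 6.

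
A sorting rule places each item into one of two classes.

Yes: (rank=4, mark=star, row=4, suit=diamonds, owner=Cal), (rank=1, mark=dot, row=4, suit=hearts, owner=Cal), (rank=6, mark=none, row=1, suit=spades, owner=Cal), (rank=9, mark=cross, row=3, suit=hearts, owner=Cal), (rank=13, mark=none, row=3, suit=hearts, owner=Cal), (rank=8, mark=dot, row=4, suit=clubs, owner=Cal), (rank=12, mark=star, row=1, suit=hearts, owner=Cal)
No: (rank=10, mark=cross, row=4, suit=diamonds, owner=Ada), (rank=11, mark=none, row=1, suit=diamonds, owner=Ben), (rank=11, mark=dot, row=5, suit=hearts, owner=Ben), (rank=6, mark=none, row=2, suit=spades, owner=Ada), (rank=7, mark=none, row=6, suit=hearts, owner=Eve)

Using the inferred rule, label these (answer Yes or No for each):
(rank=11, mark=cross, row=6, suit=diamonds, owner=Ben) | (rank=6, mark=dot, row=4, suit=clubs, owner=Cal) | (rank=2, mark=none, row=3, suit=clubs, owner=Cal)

Every 'Yes' example satisfies: owner is Cal. None of the 'No' examples do.
(rank=11, mark=cross, row=6, suit=diamonds, owner=Ben) — owner is Ben, hence No.
(rank=6, mark=dot, row=4, suit=clubs, owner=Cal) — owner is Cal, hence Yes.
(rank=2, mark=none, row=3, suit=clubs, owner=Cal) — owner is Cal, hence Yes.

No, Yes, Yes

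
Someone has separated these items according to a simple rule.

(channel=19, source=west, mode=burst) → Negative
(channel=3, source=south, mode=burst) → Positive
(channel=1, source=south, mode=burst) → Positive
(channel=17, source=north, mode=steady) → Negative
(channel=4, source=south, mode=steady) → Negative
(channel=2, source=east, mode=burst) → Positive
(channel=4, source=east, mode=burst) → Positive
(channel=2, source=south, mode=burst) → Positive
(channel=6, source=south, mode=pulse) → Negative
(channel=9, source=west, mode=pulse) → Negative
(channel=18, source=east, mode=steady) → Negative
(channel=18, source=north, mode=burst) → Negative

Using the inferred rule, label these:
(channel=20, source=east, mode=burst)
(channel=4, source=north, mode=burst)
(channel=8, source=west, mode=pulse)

Negative, Positive, Negative

The rule appears to be: mode is burst AND channel ≤ 4.
(channel=20, source=east, mode=burst): mode is burst, channel = 20 — does not fit, so Negative. (channel=4, source=north, mode=burst): mode is burst, channel = 4 — meets the rule, so Positive. (channel=8, source=west, mode=pulse): mode is pulse, channel = 8 — does not fit, so Negative.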